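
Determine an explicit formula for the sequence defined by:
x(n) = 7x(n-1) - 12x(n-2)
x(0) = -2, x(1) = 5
Characteristic equation: x² - 7x + 12 = 0, which factors as (x - (3))(x - (4)) = 0.
Roots r₁ = 3, r₂ = 4 (distinct).
General solution: x(n) = A·(3)^n + B·(4)^n.
From x(0) = -2: A + B = -2.
From x(1) = 5: 3A + 4B = 5.
Solving: A = -13, B = 11.
So x(n) = - 13 \cdot 3^{n} + 11 \cdot 4^{n}.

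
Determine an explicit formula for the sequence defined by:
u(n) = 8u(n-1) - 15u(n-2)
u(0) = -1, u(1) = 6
Characteristic equation: x² - 8x + 15 = 0, which factors as (x - (3))(x - (5)) = 0.
Roots r₁ = 3, r₂ = 5 (distinct).
General solution: u(n) = A·(3)^n + B·(5)^n.
From u(0) = -1: A + B = -1.
From u(1) = 6: 3A + 5B = 6.
Solving: A = - \frac{11}{2}, B = \frac{9}{2}.
So u(n) = - \frac{11 \cdot 3^{n}}{2} + \frac{9 \cdot 5^{n}}{2}.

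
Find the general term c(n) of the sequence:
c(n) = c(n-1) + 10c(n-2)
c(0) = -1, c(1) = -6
Characteristic equation: x² - x - 10 = 0.
Discriminant Δ = (1)² + 4·(10) = 41.
Roots r₁,₂ = (1 ± √41)/2, so r₁ = \frac{1}{2} + \frac{\sqrt{41}}{2}, r₂ = \frac{1}{2} - \frac{\sqrt{41}}{2}.
General solution: c(n) = A·r₁^n + B·r₂^n.
From the initial conditions, A + B = -1 and r₁A + r₂B = -6.
Since r₁ - r₂ = √41: A = (-6 - (-1)r₂)/√41 = - \frac{11 \sqrt{41}}{82} - \frac{1}{2}, and B = -1 - A = - \frac{1}{2} + \frac{11 \sqrt{41}}{82}.
So c(n) = \left(- \frac{11 \sqrt{41}}{82} - \frac{1}{2}\right)\left(\frac{1}{2} + \frac{\sqrt{41}}{2}\right)^n + \left(- \frac{1}{2} + \frac{11 \sqrt{41}}{82}\right)\left(\frac{1}{2} - \frac{\sqrt{41}}{2}\right)^n.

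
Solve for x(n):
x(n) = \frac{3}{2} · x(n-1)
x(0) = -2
Pure geometric recurrence with ratio \frac{3}{2}.
By induction x(n) = x(0) · (\frac{3}{2})^n = - 2 \left(\frac{3}{2}\right)^{n}.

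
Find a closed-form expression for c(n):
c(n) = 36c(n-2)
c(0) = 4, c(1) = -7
Characteristic equation: x² - 36 = 0, which factors as (x - (6))(x - (-6)) = 0.
Roots r₁ = 6, r₂ = -6 (distinct).
General solution: c(n) = A·(6)^n + B·(-6)^n.
From c(0) = 4: A + B = 4.
From c(1) = -7: 6A - 6B = -7.
Solving: A = \frac{17}{12}, B = \frac{31}{12}.
So c(n) = \frac{31 \left(-6\right)^{n}}{12} + \frac{17 \cdot 6^{n}}{12}.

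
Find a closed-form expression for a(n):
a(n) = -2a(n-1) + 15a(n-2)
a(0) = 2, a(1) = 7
Characteristic equation: x² + 2x - 15 = 0, which factors as (x - (3))(x - (-5)) = 0.
Roots r₁ = 3, r₂ = -5 (distinct).
General solution: a(n) = A·(3)^n + B·(-5)^n.
From a(0) = 2: A + B = 2.
From a(1) = 7: 3A - 5B = 7.
Solving: A = \frac{17}{8}, B = - \frac{1}{8}.
So a(n) = - \frac{\left(-5\right)^{n}}{8} + \frac{17 \cdot 3^{n}}{8}.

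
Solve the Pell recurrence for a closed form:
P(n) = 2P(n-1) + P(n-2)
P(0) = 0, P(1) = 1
This is the Pell sequence.
Characteristic equation: x² - 2x - 1 = 0; roots r₁ = 1 + \sqrt{2}, r₂ = 1 - \sqrt{2}.
General: P(n) = A·r₁^n + B·r₂^n. Solving with P(0)=0, P(1)=1 gives A = \frac{\sqrt{2}}{4}, B = - \frac{\sqrt{2}}{4}.
So P(n) = \frac{\sqrt{2} \left(- \left(1 - \sqrt{2}\right)^{n} + \left(1 + \sqrt{2}\right)^{n}\right)}{4}.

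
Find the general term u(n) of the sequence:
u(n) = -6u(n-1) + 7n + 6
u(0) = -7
First-order linear with linear forcing.
Homogeneous solution: u_h(n) = A·(-6)^n.
Try particular u_p(n) = pn + q. Substituting:
  pn + q = -6(p(n-1) + q) + 7n + 6.
Matching the n-coefficient: p = -6p + 7 ⇒ p = 1.
Matching constants: q = 6p - 6q + 6 ⇒ q = \frac{12}{7}.
General: u(n) = A·(-6)^n + n + \frac{12}{7}.
Apply u(0) = -7: A + \frac{12}{7} = -7 ⇒ A = - \frac{61}{7}.
So u(n) = - \frac{61 \left(-6\right)^{n}}{7} + n + \frac{12}{7}.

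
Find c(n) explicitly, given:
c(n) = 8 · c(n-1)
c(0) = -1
Pure geometric recurrence with ratio 8.
By induction c(n) = c(0) · (8)^n = - 8^{n}.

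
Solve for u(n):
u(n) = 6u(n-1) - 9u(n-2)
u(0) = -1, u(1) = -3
Characteristic equation: x² - 6x + 9 = 0, which is (x - (3))².
Repeated root r = 3.
General solution: u(n) = (A + Bn)·(3)^n.
From u(0) = -1: A = -1.
From u(1) = -3: (A + B)·(3) = -3 ⇒ B = 0.
So u(n) = \left(-1\right) \cdot (3)^n.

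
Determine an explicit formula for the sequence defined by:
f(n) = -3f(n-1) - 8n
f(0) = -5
First-order linear with linear forcing.
Homogeneous solution: f_h(n) = A·(-3)^n.
Try particular f_p(n) = pn + q. Substituting:
  pn + q = -3(p(n-1) + q) - 8n.
Matching the n-coefficient: p = -3p - 8 ⇒ p = -2.
Matching constants: q = 3p - 3q ⇒ q = - \frac{3}{2}.
General: f(n) = A·(-3)^n - 2 n - \frac{3}{2}.
Apply f(0) = -5: A - \frac{3}{2} = -5 ⇒ A = - \frac{7}{2}.
So f(n) = - \frac{7 \left(-3\right)^{n}}{2} - 2 n - \frac{3}{2}.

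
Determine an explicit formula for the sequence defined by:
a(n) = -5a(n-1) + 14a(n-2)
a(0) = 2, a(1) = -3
Characteristic equation: x² + 5x - 14 = 0, which factors as (x - (2))(x - (-7)) = 0.
Roots r₁ = 2, r₂ = -7 (distinct).
General solution: a(n) = A·(2)^n + B·(-7)^n.
From a(0) = 2: A + B = 2.
From a(1) = -3: 2A - 7B = -3.
Solving: A = \frac{11}{9}, B = \frac{7}{9}.
So a(n) = \frac{7 \left(-7\right)^{n}}{9} + \frac{11 \cdot 2^{n}}{9}.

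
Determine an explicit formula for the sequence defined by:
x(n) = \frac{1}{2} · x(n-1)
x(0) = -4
Pure geometric recurrence with ratio \frac{1}{2}.
By induction x(n) = x(0) · (\frac{1}{2})^n = - 4 \cdot 2^{- n}.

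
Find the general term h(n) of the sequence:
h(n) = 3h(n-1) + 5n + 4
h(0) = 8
First-order linear with linear forcing.
Homogeneous solution: h_h(n) = A·(3)^n.
Try particular h_p(n) = pn + q. Substituting:
  pn + q = 3(p(n-1) + q) + 5n + 4.
Matching the n-coefficient: p = 3p + 5 ⇒ p = - \frac{5}{2}.
Matching constants: q = -3p + 3q + 4 ⇒ q = - \frac{23}{4}.
General: h(n) = A·(3)^n - \frac{5 n}{2} - \frac{23}{4}.
Apply h(0) = 8: A - \frac{23}{4} = 8 ⇒ A = \frac{55}{4}.
So h(n) = \frac{55 \cdot 3^{n}}{4} - \frac{5 n}{2} - \frac{23}{4}.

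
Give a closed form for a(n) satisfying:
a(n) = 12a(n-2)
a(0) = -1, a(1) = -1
Characteristic equation: x² - 12 = 0.
Discriminant Δ = (0)² + 4·(12) = 48.
Roots r₁,₂ = (0 ± √48)/2, so r₁ = 2 \sqrt{3}, r₂ = - 2 \sqrt{3}.
General solution: a(n) = A·r₁^n + B·r₂^n.
From the initial conditions, A + B = -1 and r₁A + r₂B = -1.
Since r₁ - r₂ = √48: A = (-1 - (-1)r₂)/√48 = - \frac{1}{2} - \frac{\sqrt{3}}{12}, and B = -1 - A = - \frac{1}{2} + \frac{\sqrt{3}}{12}.
So a(n) = \left(- \frac{1}{2} - \frac{\sqrt{3}}{12}\right)\left(2 \sqrt{3}\right)^n + \left(- \frac{1}{2} + \frac{\sqrt{3}}{12}\right)\left(- 2 \sqrt{3}\right)^n.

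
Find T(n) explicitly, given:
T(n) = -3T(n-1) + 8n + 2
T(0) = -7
First-order linear with linear forcing.
Homogeneous solution: T_h(n) = A·(-3)^n.
Try particular T_p(n) = pn + q. Substituting:
  pn + q = -3(p(n-1) + q) + 8n + 2.
Matching the n-coefficient: p = -3p + 8 ⇒ p = 2.
Matching constants: q = 3p - 3q + 2 ⇒ q = 2.
General: T(n) = A·(-3)^n + 2 n + 2.
Apply T(0) = -7: A + 2 = -7 ⇒ A = -9.
So T(n) = - 9 \left(-3\right)^{n} + 2 n + 2.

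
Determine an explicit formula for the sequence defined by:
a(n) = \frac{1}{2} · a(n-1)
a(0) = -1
Pure geometric recurrence with ratio \frac{1}{2}.
By induction a(n) = a(0) · (\frac{1}{2})^n = - 2^{- n}.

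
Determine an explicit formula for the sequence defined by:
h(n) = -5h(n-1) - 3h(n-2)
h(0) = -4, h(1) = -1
Characteristic equation: x² + 5x + 3 = 0.
Discriminant Δ = (-5)² + 4·(-3) = 13.
Roots r₁,₂ = (-5 ± √13)/2, so r₁ = - \frac{5}{2} + \frac{\sqrt{13}}{2}, r₂ = - \frac{5}{2} - \frac{\sqrt{13}}{2}.
General solution: h(n) = A·r₁^n + B·r₂^n.
From the initial conditions, A + B = -4 and r₁A + r₂B = -1.
Since r₁ - r₂ = √13: A = (-1 - (-4)r₂)/√13 = - \frac{11 \sqrt{13}}{13} - 2, and B = -4 - A = -2 + \frac{11 \sqrt{13}}{13}.
So h(n) = \left(- \frac{11 \sqrt{13}}{13} - 2\right)\left(- \frac{5}{2} + \frac{\sqrt{13}}{2}\right)^n + \left(-2 + \frac{11 \sqrt{13}}{13}\right)\left(- \frac{5}{2} - \frac{\sqrt{13}}{2}\right)^n.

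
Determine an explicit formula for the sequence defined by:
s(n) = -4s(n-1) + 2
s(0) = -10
First-order linear non-homogeneous.
Homogeneous solution: s_h(n) = A·(-4)^n.
Try constant particular solution s_p = K: K = -4K + 2 ⇒ K = \frac{2}{5}.
General: s(n) = A·(-4)^n + \frac{2}{5}.
Apply s(0) = -10: A + \frac{2}{5} = -10 ⇒ A = - \frac{52}{5}.
So s(n) = \frac{2}{5} - \frac{52 \left(-4\right)^{n}}{5}.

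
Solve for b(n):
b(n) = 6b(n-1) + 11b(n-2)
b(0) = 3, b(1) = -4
Characteristic equation: x² - 6x - 11 = 0.
Discriminant Δ = (6)² + 4·(11) = 80.
Roots r₁,₂ = (6 ± √80)/2, so r₁ = 3 + 2 \sqrt{5}, r₂ = 3 - 2 \sqrt{5}.
General solution: b(n) = A·r₁^n + B·r₂^n.
From the initial conditions, A + B = 3 and r₁A + r₂B = -4.
Since r₁ - r₂ = √80: A = (-4 - (3)r₂)/√80 = \frac{3}{2} - \frac{13 \sqrt{5}}{20}, and B = 3 - A = \frac{13 \sqrt{5}}{20} + \frac{3}{2}.
So b(n) = \left(\frac{3}{2} - \frac{13 \sqrt{5}}{20}\right)\left(3 + 2 \sqrt{5}\right)^n + \left(\frac{13 \sqrt{5}}{20} + \frac{3}{2}\right)\left(3 - 2 \sqrt{5}\right)^n.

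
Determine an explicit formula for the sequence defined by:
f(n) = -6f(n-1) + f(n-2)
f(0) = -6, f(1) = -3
Characteristic equation: x² + 6x - 1 = 0.
Discriminant Δ = (-6)² + 4·(1) = 40.
Roots r₁,₂ = (-6 ± √40)/2, so r₁ = -3 + \sqrt{10}, r₂ = - \sqrt{10} - 3.
General solution: f(n) = A·r₁^n + B·r₂^n.
From the initial conditions, A + B = -6 and r₁A + r₂B = -3.
Since r₁ - r₂ = √40: A = (-3 - (-6)r₂)/√40 = - \frac{21 \sqrt{10}}{20} - 3, and B = -6 - A = -3 + \frac{21 \sqrt{10}}{20}.
So f(n) = \left(- \frac{21 \sqrt{10}}{20} - 3\right)\left(-3 + \sqrt{10}\right)^n + \left(-3 + \frac{21 \sqrt{10}}{20}\right)\left(- \sqrt{10} - 3\right)^n.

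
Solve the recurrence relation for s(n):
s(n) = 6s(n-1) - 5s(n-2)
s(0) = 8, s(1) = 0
Characteristic equation: x² - 6x + 5 = 0, which factors as (x - (5))(x - (1)) = 0.
Roots r₁ = 5, r₂ = 1 (distinct).
General solution: s(n) = A·(5)^n + B·(1)^n.
From s(0) = 8: A + B = 8.
From s(1) = 0: 5A + B = 0.
Solving: A = -2, B = 10.
So s(n) = 10 - 2 \cdot 5^{n}.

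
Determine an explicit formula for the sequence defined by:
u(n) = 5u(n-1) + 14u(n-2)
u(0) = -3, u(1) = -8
Characteristic equation: x² - 5x - 14 = 0, which factors as (x - (-2))(x - (7)) = 0.
Roots r₁ = -2, r₂ = 7 (distinct).
General solution: u(n) = A·(-2)^n + B·(7)^n.
From u(0) = -3: A + B = -3.
From u(1) = -8: -2A + 7B = -8.
Solving: A = - \frac{13}{9}, B = - \frac{14}{9}.
So u(n) = - \frac{13 \left(-2\right)^{n}}{9} - \frac{14 \cdot 7^{n}}{9}.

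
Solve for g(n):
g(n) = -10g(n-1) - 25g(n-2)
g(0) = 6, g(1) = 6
Characteristic equation: x² + 10x + 25 = 0, which is (x - (-5))².
Repeated root r = -5.
General solution: g(n) = (A + Bn)·(-5)^n.
From g(0) = 6: A = 6.
From g(1) = 6: (A + B)·(-5) = 6 ⇒ B = - \frac{36}{5}.
So g(n) = \left(6 - \frac{36 n}{5}\right) \cdot (-5)^n.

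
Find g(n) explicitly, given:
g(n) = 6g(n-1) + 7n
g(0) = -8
First-order linear with linear forcing.
Homogeneous solution: g_h(n) = A·(6)^n.
Try particular g_p(n) = pn + q. Substituting:
  pn + q = 6(p(n-1) + q) + 7n.
Matching the n-coefficient: p = 6p + 7 ⇒ p = - \frac{7}{5}.
Matching constants: q = -6p + 6q ⇒ q = - \frac{42}{25}.
General: g(n) = A·(6)^n - \frac{7 n}{5} - \frac{42}{25}.
Apply g(0) = -8: A - \frac{42}{25} = -8 ⇒ A = - \frac{158}{25}.
So g(n) = - \frac{158 \cdot 6^{n}}{25} - \frac{7 n}{5} - \frac{42}{25}.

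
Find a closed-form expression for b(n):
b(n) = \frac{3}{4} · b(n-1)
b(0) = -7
Pure geometric recurrence with ratio \frac{3}{4}.
By induction b(n) = b(0) · (\frac{3}{4})^n = - 7 \left(\frac{3}{4}\right)^{n}.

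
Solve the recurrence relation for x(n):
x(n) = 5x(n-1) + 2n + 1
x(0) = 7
First-order linear with linear forcing.
Homogeneous solution: x_h(n) = A·(5)^n.
Try particular x_p(n) = pn + q. Substituting:
  pn + q = 5(p(n-1) + q) + 2n + 1.
Matching the n-coefficient: p = 5p + 2 ⇒ p = - \frac{1}{2}.
Matching constants: q = -5p + 5q + 1 ⇒ q = - \frac{7}{8}.
General: x(n) = A·(5)^n - \frac{n}{2} - \frac{7}{8}.
Apply x(0) = 7: A - \frac{7}{8} = 7 ⇒ A = \frac{63}{8}.
So x(n) = \frac{63 \cdot 5^{n}}{8} - \frac{n}{2} - \frac{7}{8}.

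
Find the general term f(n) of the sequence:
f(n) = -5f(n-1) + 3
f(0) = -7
First-order linear non-homogeneous.
Homogeneous solution: f_h(n) = A·(-5)^n.
Try constant particular solution f_p = K: K = -5K + 3 ⇒ K = \frac{1}{2}.
General: f(n) = A·(-5)^n + \frac{1}{2}.
Apply f(0) = -7: A + \frac{1}{2} = -7 ⇒ A = - \frac{15}{2}.
So f(n) = \frac{1}{2} - \frac{15 \left(-5\right)^{n}}{2}.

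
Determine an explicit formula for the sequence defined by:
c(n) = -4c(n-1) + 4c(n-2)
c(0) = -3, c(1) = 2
Characteristic equation: x² + 4x - 4 = 0.
Discriminant Δ = (-4)² + 4·(4) = 32.
Roots r₁,₂ = (-4 ± √32)/2, so r₁ = -2 + 2 \sqrt{2}, r₂ = - 2 \sqrt{2} - 2.
General solution: c(n) = A·r₁^n + B·r₂^n.
From the initial conditions, A + B = -3 and r₁A + r₂B = 2.
Since r₁ - r₂ = √32: A = (2 - (-3)r₂)/√32 = - \frac{3}{2} - \frac{\sqrt{2}}{2}, and B = -3 - A = - \frac{3}{2} + \frac{\sqrt{2}}{2}.
So c(n) = \left(- \frac{3}{2} - \frac{\sqrt{2}}{2}\right)\left(-2 + 2 \sqrt{2}\right)^n + \left(- \frac{3}{2} + \frac{\sqrt{2}}{2}\right)\left(- 2 \sqrt{2} - 2\right)^n.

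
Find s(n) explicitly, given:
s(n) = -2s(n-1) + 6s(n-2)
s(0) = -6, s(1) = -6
Characteristic equation: x² + 2x - 6 = 0.
Discriminant Δ = (-2)² + 4·(6) = 28.
Roots r₁,₂ = (-2 ± √28)/2, so r₁ = -1 + \sqrt{7}, r₂ = - \sqrt{7} - 1.
General solution: s(n) = A·r₁^n + B·r₂^n.
From the initial conditions, A + B = -6 and r₁A + r₂B = -6.
Since r₁ - r₂ = √28: A = (-6 - (-6)r₂)/√28 = -3 - \frac{6 \sqrt{7}}{7}, and B = -6 - A = -3 + \frac{6 \sqrt{7}}{7}.
So s(n) = \left(-3 - \frac{6 \sqrt{7}}{7}\right)\left(-1 + \sqrt{7}\right)^n + \left(-3 + \frac{6 \sqrt{7}}{7}\right)\left(- \sqrt{7} - 1\right)^n.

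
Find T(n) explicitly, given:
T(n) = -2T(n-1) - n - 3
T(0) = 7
First-order linear with linear forcing.
Homogeneous solution: T_h(n) = A·(-2)^n.
Try particular T_p(n) = pn + q. Substituting:
  pn + q = -2(p(n-1) + q) - n - 3.
Matching the n-coefficient: p = -2p - 1 ⇒ p = - \frac{1}{3}.
Matching constants: q = 2p - 2q - 3 ⇒ q = - \frac{11}{9}.
General: T(n) = A·(-2)^n - \frac{n}{3} - \frac{11}{9}.
Apply T(0) = 7: A - \frac{11}{9} = 7 ⇒ A = \frac{74}{9}.
So T(n) = \frac{74 \left(-2\right)^{n}}{9} - \frac{n}{3} - \frac{11}{9}.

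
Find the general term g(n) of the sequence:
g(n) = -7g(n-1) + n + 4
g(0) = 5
First-order linear with linear forcing.
Homogeneous solution: g_h(n) = A·(-7)^n.
Try particular g_p(n) = pn + q. Substituting:
  pn + q = -7(p(n-1) + q) + n + 4.
Matching the n-coefficient: p = -7p + 1 ⇒ p = \frac{1}{8}.
Matching constants: q = 7p - 7q + 4 ⇒ q = \frac{39}{64}.
General: g(n) = A·(-7)^n + \frac{n}{8} + \frac{39}{64}.
Apply g(0) = 5: A + \frac{39}{64} = 5 ⇒ A = \frac{281}{64}.
So g(n) = \frac{281 \left(-7\right)^{n}}{64} + \frac{n}{8} + \frac{39}{64}.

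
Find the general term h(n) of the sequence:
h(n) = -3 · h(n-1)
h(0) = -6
Pure geometric recurrence with ratio -3.
By induction h(n) = h(0) · (-3)^n = - 6 \left(-3\right)^{n}.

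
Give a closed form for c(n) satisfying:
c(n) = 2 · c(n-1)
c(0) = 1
Pure geometric recurrence with ratio 2.
By induction c(n) = c(0) · (2)^n = 2^{n}.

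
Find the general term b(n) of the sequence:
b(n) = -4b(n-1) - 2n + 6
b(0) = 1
First-order linear with linear forcing.
Homogeneous solution: b_h(n) = A·(-4)^n.
Try particular b_p(n) = pn + q. Substituting:
  pn + q = -4(p(n-1) + q) - 2n + 6.
Matching the n-coefficient: p = -4p - 2 ⇒ p = - \frac{2}{5}.
Matching constants: q = 4p - 4q + 6 ⇒ q = \frac{22}{25}.
General: b(n) = A·(-4)^n - \frac{2 n}{5} + \frac{22}{25}.
Apply b(0) = 1: A + \frac{22}{25} = 1 ⇒ A = \frac{3}{25}.
So b(n) = \frac{3 \left(-4\right)^{n}}{25} - \frac{2 n}{5} + \frac{22}{25}.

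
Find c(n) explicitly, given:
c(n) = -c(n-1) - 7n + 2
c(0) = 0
First-order linear with linear forcing.
Homogeneous solution: c_h(n) = A·(-1)^n.
Try particular c_p(n) = pn + q. Substituting:
  pn + q = -(p(n-1) + q) - 7n + 2.
Matching the n-coefficient: p = -p - 7 ⇒ p = - \frac{7}{2}.
Matching constants: q = p - q + 2 ⇒ q = - \frac{3}{4}.
General: c(n) = A·(-1)^n - \frac{7 n}{2} - \frac{3}{4}.
Apply c(0) = 0: A - \frac{3}{4} = 0 ⇒ A = \frac{3}{4}.
So c(n) = \frac{3 \left(-1\right)^{n}}{4} - \frac{7 n}{2} - \frac{3}{4}.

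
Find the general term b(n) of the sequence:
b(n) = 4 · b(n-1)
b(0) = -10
Pure geometric recurrence with ratio 4.
By induction b(n) = b(0) · (4)^n = - 10 \cdot 4^{n}.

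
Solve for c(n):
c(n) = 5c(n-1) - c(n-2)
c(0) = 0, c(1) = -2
Characteristic equation: x² - 5x + 1 = 0.
Discriminant Δ = (5)² + 4·(-1) = 21.
Roots r₁,₂ = (5 ± √21)/2, so r₁ = \frac{\sqrt{21}}{2} + \frac{5}{2}, r₂ = \frac{5}{2} - \frac{\sqrt{21}}{2}.
General solution: c(n) = A·r₁^n + B·r₂^n.
From the initial conditions, A + B = 0 and r₁A + r₂B = -2.
Since r₁ - r₂ = √21: A = (-2 - (0)r₂)/√21 = - \frac{2 \sqrt{21}}{21}, and B = 0 - A = \frac{2 \sqrt{21}}{21}.
So c(n) = \left(- \frac{2 \sqrt{21}}{21}\right)\left(\frac{\sqrt{21}}{2} + \frac{5}{2}\right)^n + \left(\frac{2 \sqrt{21}}{21}\right)\left(\frac{5}{2} - \frac{\sqrt{21}}{2}\right)^n.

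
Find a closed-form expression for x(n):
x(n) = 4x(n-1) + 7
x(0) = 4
First-order linear non-homogeneous.
Homogeneous solution: x_h(n) = A·(4)^n.
Try constant particular solution x_p = K: K = 4K + 7 ⇒ K = - \frac{7}{3}.
General: x(n) = A·(4)^n - \frac{7}{3}.
Apply x(0) = 4: A - \frac{7}{3} = 4 ⇒ A = \frac{19}{3}.
So x(n) = \frac{19 \cdot 4^{n}}{3} - \frac{7}{3}.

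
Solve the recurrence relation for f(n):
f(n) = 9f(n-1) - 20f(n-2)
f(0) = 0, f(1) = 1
Characteristic equation: x² - 9x + 20 = 0, which factors as (x - (5))(x - (4)) = 0.
Roots r₁ = 5, r₂ = 4 (distinct).
General solution: f(n) = A·(5)^n + B·(4)^n.
From f(0) = 0: A + B = 0.
From f(1) = 1: 5A + 4B = 1.
Solving: A = 1, B = -1.
So f(n) = - 4^{n} + 5^{n}.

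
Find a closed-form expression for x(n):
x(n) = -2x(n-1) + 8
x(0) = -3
First-order linear non-homogeneous.
Homogeneous solution: x_h(n) = A·(-2)^n.
Try constant particular solution x_p = K: K = -2K + 8 ⇒ K = \frac{8}{3}.
General: x(n) = A·(-2)^n + \frac{8}{3}.
Apply x(0) = -3: A + \frac{8}{3} = -3 ⇒ A = - \frac{17}{3}.
So x(n) = \frac{8}{3} - \frac{17 \left(-2\right)^{n}}{3}.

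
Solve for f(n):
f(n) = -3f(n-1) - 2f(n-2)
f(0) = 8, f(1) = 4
Characteristic equation: x² + 3x + 2 = 0, which factors as (x - (-1))(x - (-2)) = 0.
Roots r₁ = -1, r₂ = -2 (distinct).
General solution: f(n) = A·(-1)^n + B·(-2)^n.
From f(0) = 8: A + B = 8.
From f(1) = 4: -A - 2B = 4.
Solving: A = 20, B = -12.
So f(n) = 20 \left(-1\right)^{n} - 12 \left(-2\right)^{n}.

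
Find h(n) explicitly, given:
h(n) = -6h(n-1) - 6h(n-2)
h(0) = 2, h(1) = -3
Characteristic equation: x² + 6x + 6 = 0.
Discriminant Δ = (-6)² + 4·(-6) = 12.
Roots r₁,₂ = (-6 ± √12)/2, so r₁ = -3 + \sqrt{3}, r₂ = -3 - \sqrt{3}.
General solution: h(n) = A·r₁^n + B·r₂^n.
From the initial conditions, A + B = 2 and r₁A + r₂B = -3.
Since r₁ - r₂ = √12: A = (-3 - (2)r₂)/√12 = \frac{\sqrt{3}}{2} + 1, and B = 2 - A = 1 - \frac{\sqrt{3}}{2}.
So h(n) = \left(\frac{\sqrt{3}}{2} + 1\right)\left(-3 + \sqrt{3}\right)^n + \left(1 - \frac{\sqrt{3}}{2}\right)\left(-3 - \sqrt{3}\right)^n.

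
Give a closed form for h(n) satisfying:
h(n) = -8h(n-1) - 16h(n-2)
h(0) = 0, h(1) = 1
Characteristic equation: x² + 8x + 16 = 0, which is (x - (-4))².
Repeated root r = -4.
General solution: h(n) = (A + Bn)·(-4)^n.
From h(0) = 0: A = 0.
From h(1) = 1: (A + B)·(-4) = 1 ⇒ B = - \frac{1}{4}.
So h(n) = \left(- \frac{n}{4}\right) \cdot (-4)^n.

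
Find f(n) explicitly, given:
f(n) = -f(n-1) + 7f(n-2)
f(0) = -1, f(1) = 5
Characteristic equation: x² + x - 7 = 0.
Discriminant Δ = (-1)² + 4·(7) = 29.
Roots r₁,₂ = (-1 ± √29)/2, so r₁ = - \frac{1}{2} + \frac{\sqrt{29}}{2}, r₂ = - \frac{\sqrt{29}}{2} - \frac{1}{2}.
General solution: f(n) = A·r₁^n + B·r₂^n.
From the initial conditions, A + B = -1 and r₁A + r₂B = 5.
Since r₁ - r₂ = √29: A = (5 - (-1)r₂)/√29 = - \frac{1}{2} + \frac{9 \sqrt{29}}{58}, and B = -1 - A = - \frac{9 \sqrt{29}}{58} - \frac{1}{2}.
So f(n) = \left(- \frac{1}{2} + \frac{9 \sqrt{29}}{58}\right)\left(- \frac{1}{2} + \frac{\sqrt{29}}{2}\right)^n + \left(- \frac{9 \sqrt{29}}{58} - \frac{1}{2}\right)\left(- \frac{\sqrt{29}}{2} - \frac{1}{2}\right)^n.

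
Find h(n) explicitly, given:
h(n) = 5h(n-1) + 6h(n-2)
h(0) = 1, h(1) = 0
Characteristic equation: x² - 5x - 6 = 0, which factors as (x - (6))(x - (-1)) = 0.
Roots r₁ = 6, r₂ = -1 (distinct).
General solution: h(n) = A·(6)^n + B·(-1)^n.
From h(0) = 1: A + B = 1.
From h(1) = 0: 6A - B = 0.
Solving: A = \frac{1}{7}, B = \frac{6}{7}.
So h(n) = \frac{6 \left(-1\right)^{n}}{7} + \frac{6^{n}}{7}.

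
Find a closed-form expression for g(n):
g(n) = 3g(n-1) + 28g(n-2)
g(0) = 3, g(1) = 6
Characteristic equation: x² - 3x - 28 = 0, which factors as (x - (-4))(x - (7)) = 0.
Roots r₁ = -4, r₂ = 7 (distinct).
General solution: g(n) = A·(-4)^n + B·(7)^n.
From g(0) = 3: A + B = 3.
From g(1) = 6: -4A + 7B = 6.
Solving: A = \frac{15}{11}, B = \frac{18}{11}.
So g(n) = \frac{15 \left(-4\right)^{n}}{11} + \frac{18 \cdot 7^{n}}{11}.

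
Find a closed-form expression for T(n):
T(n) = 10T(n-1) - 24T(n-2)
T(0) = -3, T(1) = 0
Characteristic equation: x² - 10x + 24 = 0, which factors as (x - (6))(x - (4)) = 0.
Roots r₁ = 6, r₂ = 4 (distinct).
General solution: T(n) = A·(6)^n + B·(4)^n.
From T(0) = -3: A + B = -3.
From T(1) = 0: 6A + 4B = 0.
Solving: A = 6, B = -9.
So T(n) = - 9 \cdot 4^{n} + 6 \cdot 6^{n}.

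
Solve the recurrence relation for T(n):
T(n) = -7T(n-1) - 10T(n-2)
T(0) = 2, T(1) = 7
Characteristic equation: x² + 7x + 10 = 0, which factors as (x - (-2))(x - (-5)) = 0.
Roots r₁ = -2, r₂ = -5 (distinct).
General solution: T(n) = A·(-2)^n + B·(-5)^n.
From T(0) = 2: A + B = 2.
From T(1) = 7: -2A - 5B = 7.
Solving: A = \frac{17}{3}, B = - \frac{11}{3}.
So T(n) = \frac{17 \left(-2\right)^{n}}{3} - \frac{11 \left(-5\right)^{n}}{3}.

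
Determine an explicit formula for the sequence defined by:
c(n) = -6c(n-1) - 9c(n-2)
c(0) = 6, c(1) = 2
Characteristic equation: x² + 6x + 9 = 0, which is (x - (-3))².
Repeated root r = -3.
General solution: c(n) = (A + Bn)·(-3)^n.
From c(0) = 6: A = 6.
From c(1) = 2: (A + B)·(-3) = 2 ⇒ B = - \frac{20}{3}.
So c(n) = \left(6 - \frac{20 n}{3}\right) \cdot (-3)^n.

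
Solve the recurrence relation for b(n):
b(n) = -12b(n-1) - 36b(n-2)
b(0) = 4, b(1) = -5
Characteristic equation: x² + 12x + 36 = 0, which is (x - (-6))².
Repeated root r = -6.
General solution: b(n) = (A + Bn)·(-6)^n.
From b(0) = 4: A = 4.
From b(1) = -5: (A + B)·(-6) = -5 ⇒ B = - \frac{19}{6}.
So b(n) = \left(4 - \frac{19 n}{6}\right) \cdot (-6)^n.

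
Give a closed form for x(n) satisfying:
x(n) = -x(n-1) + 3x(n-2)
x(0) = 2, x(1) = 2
Characteristic equation: x² + x - 3 = 0.
Discriminant Δ = (-1)² + 4·(3) = 13.
Roots r₁,₂ = (-1 ± √13)/2, so r₁ = - \frac{1}{2} + \frac{\sqrt{13}}{2}, r₂ = - \frac{\sqrt{13}}{2} - \frac{1}{2}.
General solution: x(n) = A·r₁^n + B·r₂^n.
From the initial conditions, A + B = 2 and r₁A + r₂B = 2.
Since r₁ - r₂ = √13: A = (2 - (2)r₂)/√13 = \frac{3 \sqrt{13}}{13} + 1, and B = 2 - A = 1 - \frac{3 \sqrt{13}}{13}.
So x(n) = \left(\frac{3 \sqrt{13}}{13} + 1\right)\left(- \frac{1}{2} + \frac{\sqrt{13}}{2}\right)^n + \left(1 - \frac{3 \sqrt{13}}{13}\right)\left(- \frac{\sqrt{13}}{2} - \frac{1}{2}\right)^n.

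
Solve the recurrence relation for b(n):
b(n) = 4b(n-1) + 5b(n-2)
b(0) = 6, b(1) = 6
Characteristic equation: x² - 4x - 5 = 0, which factors as (x - (5))(x - (-1)) = 0.
Roots r₁ = 5, r₂ = -1 (distinct).
General solution: b(n) = A·(5)^n + B·(-1)^n.
From b(0) = 6: A + B = 6.
From b(1) = 6: 5A - B = 6.
Solving: A = 2, B = 4.
So b(n) = 4 \left(-1\right)^{n} + 2 \cdot 5^{n}.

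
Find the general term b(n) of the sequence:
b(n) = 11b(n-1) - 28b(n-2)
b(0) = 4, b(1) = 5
Characteristic equation: x² - 11x + 28 = 0, which factors as (x - (4))(x - (7)) = 0.
Roots r₁ = 4, r₂ = 7 (distinct).
General solution: b(n) = A·(4)^n + B·(7)^n.
From b(0) = 4: A + B = 4.
From b(1) = 5: 4A + 7B = 5.
Solving: A = \frac{23}{3}, B = - \frac{11}{3}.
So b(n) = \frac{23 \cdot 4^{n}}{3} - \frac{11 \cdot 7^{n}}{3}.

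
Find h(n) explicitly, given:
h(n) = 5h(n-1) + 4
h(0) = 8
First-order linear non-homogeneous.
Homogeneous solution: h_h(n) = A·(5)^n.
Try constant particular solution h_p = K: K = 5K + 4 ⇒ K = -1.
General: h(n) = A·(5)^n - 1.
Apply h(0) = 8: A - 1 = 8 ⇒ A = 9.
So h(n) = 9 \cdot 5^{n} - 1.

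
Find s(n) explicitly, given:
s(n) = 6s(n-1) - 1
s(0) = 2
First-order linear non-homogeneous.
Homogeneous solution: s_h(n) = A·(6)^n.
Try constant particular solution s_p = K: K = 6K - 1 ⇒ K = \frac{1}{5}.
General: s(n) = A·(6)^n + \frac{1}{5}.
Apply s(0) = 2: A + \frac{1}{5} = 2 ⇒ A = \frac{9}{5}.
So s(n) = \frac{9 \cdot 6^{n}}{5} + \frac{1}{5}.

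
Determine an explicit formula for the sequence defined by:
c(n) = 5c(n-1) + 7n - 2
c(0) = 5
First-order linear with linear forcing.
Homogeneous solution: c_h(n) = A·(5)^n.
Try particular c_p(n) = pn + q. Substituting:
  pn + q = 5(p(n-1) + q) + 7n - 2.
Matching the n-coefficient: p = 5p + 7 ⇒ p = - \frac{7}{4}.
Matching constants: q = -5p + 5q - 2 ⇒ q = - \frac{27}{16}.
General: c(n) = A·(5)^n - \frac{7 n}{4} - \frac{27}{16}.
Apply c(0) = 5: A - \frac{27}{16} = 5 ⇒ A = \frac{107}{16}.
So c(n) = \frac{107 \cdot 5^{n}}{16} - \frac{7 n}{4} - \frac{27}{16}.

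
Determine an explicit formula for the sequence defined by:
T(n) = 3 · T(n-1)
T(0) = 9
Pure geometric recurrence with ratio 3.
By induction T(n) = T(0) · (3)^n = 9 \cdot 3^{n}.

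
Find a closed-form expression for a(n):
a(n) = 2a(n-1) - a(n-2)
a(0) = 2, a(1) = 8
Characteristic equation: x² - 2x + 1 = 0, which is (x - (1))².
Repeated root r = 1.
General solution: a(n) = (A + Bn)·(1)^n.
From a(0) = 2: A = 2.
From a(1) = 8: (A + B)·(1) = 8 ⇒ B = 6.
So a(n) = \left(6 n + 2\right) \cdot (1)^n.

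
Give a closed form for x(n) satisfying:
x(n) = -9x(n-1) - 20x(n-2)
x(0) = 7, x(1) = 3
Characteristic equation: x² + 9x + 20 = 0, which factors as (x - (-4))(x - (-5)) = 0.
Roots r₁ = -4, r₂ = -5 (distinct).
General solution: x(n) = A·(-4)^n + B·(-5)^n.
From x(0) = 7: A + B = 7.
From x(1) = 3: -4A - 5B = 3.
Solving: A = 38, B = -31.
So x(n) = 38 \left(-4\right)^{n} - 31 \left(-5\right)^{n}.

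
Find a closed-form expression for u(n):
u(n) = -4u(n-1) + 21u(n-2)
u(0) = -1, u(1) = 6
Characteristic equation: x² + 4x - 21 = 0, which factors as (x - (-7))(x - (3)) = 0.
Roots r₁ = -7, r₂ = 3 (distinct).
General solution: u(n) = A·(-7)^n + B·(3)^n.
From u(0) = -1: A + B = -1.
From u(1) = 6: -7A + 3B = 6.
Solving: A = - \frac{9}{10}, B = - \frac{1}{10}.
So u(n) = - \frac{9 \left(-7\right)^{n}}{10} - \frac{3^{n}}{10}.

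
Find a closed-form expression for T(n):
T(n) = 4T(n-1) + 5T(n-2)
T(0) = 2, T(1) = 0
Characteristic equation: x² - 4x - 5 = 0, which factors as (x - (5))(x - (-1)) = 0.
Roots r₁ = 5, r₂ = -1 (distinct).
General solution: T(n) = A·(5)^n + B·(-1)^n.
From T(0) = 2: A + B = 2.
From T(1) = 0: 5A - B = 0.
Solving: A = \frac{1}{3}, B = \frac{5}{3}.
So T(n) = \frac{5 \left(-1\right)^{n}}{3} + \frac{5^{n}}{3}.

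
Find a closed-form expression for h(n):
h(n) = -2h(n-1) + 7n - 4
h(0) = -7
First-order linear with linear forcing.
Homogeneous solution: h_h(n) = A·(-2)^n.
Try particular h_p(n) = pn + q. Substituting:
  pn + q = -2(p(n-1) + q) + 7n - 4.
Matching the n-coefficient: p = -2p + 7 ⇒ p = \frac{7}{3}.
Matching constants: q = 2p - 2q - 4 ⇒ q = \frac{2}{9}.
General: h(n) = A·(-2)^n + \frac{7 n}{3} + \frac{2}{9}.
Apply h(0) = -7: A + \frac{2}{9} = -7 ⇒ A = - \frac{65}{9}.
So h(n) = - \frac{65 \left(-2\right)^{n}}{9} + \frac{7 n}{3} + \frac{2}{9}.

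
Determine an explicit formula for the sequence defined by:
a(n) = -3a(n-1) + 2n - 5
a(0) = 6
First-order linear with linear forcing.
Homogeneous solution: a_h(n) = A·(-3)^n.
Try particular a_p(n) = pn + q. Substituting:
  pn + q = -3(p(n-1) + q) + 2n - 5.
Matching the n-coefficient: p = -3p + 2 ⇒ p = \frac{1}{2}.
Matching constants: q = 3p - 3q - 5 ⇒ q = - \frac{7}{8}.
General: a(n) = A·(-3)^n + \frac{n}{2} - \frac{7}{8}.
Apply a(0) = 6: A - \frac{7}{8} = 6 ⇒ A = \frac{55}{8}.
So a(n) = \frac{55 \left(-3\right)^{n}}{8} + \frac{n}{2} - \frac{7}{8}.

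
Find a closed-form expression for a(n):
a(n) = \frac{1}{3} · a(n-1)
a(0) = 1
Pure geometric recurrence with ratio \frac{1}{3}.
By induction a(n) = a(0) · (\frac{1}{3})^n = \left(\frac{1}{3}\right)^{n}.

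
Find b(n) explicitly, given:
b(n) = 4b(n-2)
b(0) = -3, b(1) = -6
Characteristic equation: x² - 4 = 0, which factors as (x - (2))(x - (-2)) = 0.
Roots r₁ = 2, r₂ = -2 (distinct).
General solution: b(n) = A·(2)^n + B·(-2)^n.
From b(0) = -3: A + B = -3.
From b(1) = -6: 2A - 2B = -6.
Solving: A = -3, B = 0.
So b(n) = - 3 \cdot 2^{n}.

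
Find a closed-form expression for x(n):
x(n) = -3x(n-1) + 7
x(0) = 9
First-order linear non-homogeneous.
Homogeneous solution: x_h(n) = A·(-3)^n.
Try constant particular solution x_p = K: K = -3K + 7 ⇒ K = \frac{7}{4}.
General: x(n) = A·(-3)^n + \frac{7}{4}.
Apply x(0) = 9: A + \frac{7}{4} = 9 ⇒ A = \frac{29}{4}.
So x(n) = \frac{29 \left(-3\right)^{n}}{4} + \frac{7}{4}.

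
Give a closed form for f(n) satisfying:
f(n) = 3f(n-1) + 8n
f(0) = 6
First-order linear with linear forcing.
Homogeneous solution: f_h(n) = A·(3)^n.
Try particular f_p(n) = pn + q. Substituting:
  pn + q = 3(p(n-1) + q) + 8n.
Matching the n-coefficient: p = 3p + 8 ⇒ p = -4.
Matching constants: q = -3p + 3q ⇒ q = -6.
General: f(n) = A·(3)^n - 4 n - 6.
Apply f(0) = 6: A - 6 = 6 ⇒ A = 12.
So f(n) = 12 \cdot 3^{n} - 4 n - 6.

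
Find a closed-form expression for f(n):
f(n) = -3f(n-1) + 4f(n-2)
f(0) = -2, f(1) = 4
Characteristic equation: x² + 3x - 4 = 0, which factors as (x - (-4))(x - (1)) = 0.
Roots r₁ = -4, r₂ = 1 (distinct).
General solution: f(n) = A·(-4)^n + B·(1)^n.
From f(0) = -2: A + B = -2.
From f(1) = 4: -4A + B = 4.
Solving: A = - \frac{6}{5}, B = - \frac{4}{5}.
So f(n) = - \frac{6 \left(-4\right)^{n}}{5} - \frac{4}{5}.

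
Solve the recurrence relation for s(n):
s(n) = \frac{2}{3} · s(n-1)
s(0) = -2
Pure geometric recurrence with ratio \frac{2}{3}.
By induction s(n) = s(0) · (\frac{2}{3})^n = - 2 \left(\frac{2}{3}\right)^{n}.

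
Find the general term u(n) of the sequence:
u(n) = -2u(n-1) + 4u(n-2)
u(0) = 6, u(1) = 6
Characteristic equation: x² + 2x - 4 = 0.
Discriminant Δ = (-2)² + 4·(4) = 20.
Roots r₁,₂ = (-2 ± √20)/2, so r₁ = -1 + \sqrt{5}, r₂ = - \sqrt{5} - 1.
General solution: u(n) = A·r₁^n + B·r₂^n.
From the initial conditions, A + B = 6 and r₁A + r₂B = 6.
Since r₁ - r₂ = √20: A = (6 - (6)r₂)/√20 = \frac{6 \sqrt{5}}{5} + 3, and B = 6 - A = 3 - \frac{6 \sqrt{5}}{5}.
So u(n) = \left(\frac{6 \sqrt{5}}{5} + 3\right)\left(-1 + \sqrt{5}\right)^n + \left(3 - \frac{6 \sqrt{5}}{5}\right)\left(- \sqrt{5} - 1\right)^n.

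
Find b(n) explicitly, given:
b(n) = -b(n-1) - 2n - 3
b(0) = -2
First-order linear with linear forcing.
Homogeneous solution: b_h(n) = A·(-1)^n.
Try particular b_p(n) = pn + q. Substituting:
  pn + q = -(p(n-1) + q) - 2n - 3.
Matching the n-coefficient: p = -p - 2 ⇒ p = -1.
Matching constants: q = p - q - 3 ⇒ q = -2.
General: b(n) = A·(-1)^n - n - 2.
Apply b(0) = -2: A - 2 = -2 ⇒ A = 0.
So b(n) = - n - 2.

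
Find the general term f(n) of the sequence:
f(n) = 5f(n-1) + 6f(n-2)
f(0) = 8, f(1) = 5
Characteristic equation: x² - 5x - 6 = 0, which factors as (x - (-1))(x - (6)) = 0.
Roots r₁ = -1, r₂ = 6 (distinct).
General solution: f(n) = A·(-1)^n + B·(6)^n.
From f(0) = 8: A + B = 8.
From f(1) = 5: -A + 6B = 5.
Solving: A = \frac{43}{7}, B = \frac{13}{7}.
So f(n) = \frac{43 \left(-1\right)^{n}}{7} + \frac{13 \cdot 6^{n}}{7}.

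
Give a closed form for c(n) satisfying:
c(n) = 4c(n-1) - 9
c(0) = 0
First-order linear non-homogeneous.
Homogeneous solution: c_h(n) = A·(4)^n.
Try constant particular solution c_p = K: K = 4K - 9 ⇒ K = 3.
General: c(n) = A·(4)^n + 3.
Apply c(0) = 0: A + 3 = 0 ⇒ A = -3.
So c(n) = 3 - 3 \cdot 4^{n}.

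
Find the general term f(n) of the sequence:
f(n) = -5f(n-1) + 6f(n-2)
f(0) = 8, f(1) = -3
Characteristic equation: x² + 5x - 6 = 0, which factors as (x - (1))(x - (-6)) = 0.
Roots r₁ = 1, r₂ = -6 (distinct).
General solution: f(n) = A·(1)^n + B·(-6)^n.
From f(0) = 8: A + B = 8.
From f(1) = -3: A - 6B = -3.
Solving: A = \frac{45}{7}, B = \frac{11}{7}.
So f(n) = \frac{11 \left(-6\right)^{n}}{7} + \frac{45}{7}.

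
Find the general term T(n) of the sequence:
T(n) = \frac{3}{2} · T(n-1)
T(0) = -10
Pure geometric recurrence with ratio \frac{3}{2}.
By induction T(n) = T(0) · (\frac{3}{2})^n = - 10 \left(\frac{3}{2}\right)^{n}.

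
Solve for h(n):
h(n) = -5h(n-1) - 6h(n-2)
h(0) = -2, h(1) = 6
Characteristic equation: x² + 5x + 6 = 0, which factors as (x - (-2))(x - (-3)) = 0.
Roots r₁ = -2, r₂ = -3 (distinct).
General solution: h(n) = A·(-2)^n + B·(-3)^n.
From h(0) = -2: A + B = -2.
From h(1) = 6: -2A - 3B = 6.
Solving: A = 0, B = -2.
So h(n) = - 2 \left(-3\right)^{n}.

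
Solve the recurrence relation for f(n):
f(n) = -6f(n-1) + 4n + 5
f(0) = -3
First-order linear with linear forcing.
Homogeneous solution: f_h(n) = A·(-6)^n.
Try particular f_p(n) = pn + q. Substituting:
  pn + q = -6(p(n-1) + q) + 4n + 5.
Matching the n-coefficient: p = -6p + 4 ⇒ p = \frac{4}{7}.
Matching constants: q = 6p - 6q + 5 ⇒ q = \frac{59}{49}.
General: f(n) = A·(-6)^n + \frac{4 n}{7} + \frac{59}{49}.
Apply f(0) = -3: A + \frac{59}{49} = -3 ⇒ A = - \frac{206}{49}.
So f(n) = - \frac{206 \left(-6\right)^{n}}{49} + \frac{4 n}{7} + \frac{59}{49}.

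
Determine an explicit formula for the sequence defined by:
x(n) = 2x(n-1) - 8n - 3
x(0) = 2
First-order linear with linear forcing.
Homogeneous solution: x_h(n) = A·(2)^n.
Try particular x_p(n) = pn + q. Substituting:
  pn + q = 2(p(n-1) + q) - 8n - 3.
Matching the n-coefficient: p = 2p - 8 ⇒ p = 8.
Matching constants: q = -2p + 2q - 3 ⇒ q = 19.
General: x(n) = A·(2)^n + 8 n + 19.
Apply x(0) = 2: A + 19 = 2 ⇒ A = -17.
So x(n) = - 17 \cdot 2^{n} + 8 n + 19.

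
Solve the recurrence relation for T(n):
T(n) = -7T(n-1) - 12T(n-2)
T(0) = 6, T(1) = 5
Characteristic equation: x² + 7x + 12 = 0, which factors as (x - (-3))(x - (-4)) = 0.
Roots r₁ = -3, r₂ = -4 (distinct).
General solution: T(n) = A·(-3)^n + B·(-4)^n.
From T(0) = 6: A + B = 6.
From T(1) = 5: -3A - 4B = 5.
Solving: A = 29, B = -23.
So T(n) = 29 \left(-3\right)^{n} - 23 \left(-4\right)^{n}.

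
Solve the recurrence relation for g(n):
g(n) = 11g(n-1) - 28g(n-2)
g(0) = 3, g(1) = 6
Characteristic equation: x² - 11x + 28 = 0, which factors as (x - (4))(x - (7)) = 0.
Roots r₁ = 4, r₂ = 7 (distinct).
General solution: g(n) = A·(4)^n + B·(7)^n.
From g(0) = 3: A + B = 3.
From g(1) = 6: 4A + 7B = 6.
Solving: A = 5, B = -2.
So g(n) = 5 \cdot 4^{n} - 2 \cdot 7^{n}.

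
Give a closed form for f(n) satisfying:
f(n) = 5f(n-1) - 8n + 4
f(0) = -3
First-order linear with linear forcing.
Homogeneous solution: f_h(n) = A·(5)^n.
Try particular f_p(n) = pn + q. Substituting:
  pn + q = 5(p(n-1) + q) - 8n + 4.
Matching the n-coefficient: p = 5p - 8 ⇒ p = 2.
Matching constants: q = -5p + 5q + 4 ⇒ q = \frac{3}{2}.
General: f(n) = A·(5)^n + 2 n + \frac{3}{2}.
Apply f(0) = -3: A + \frac{3}{2} = -3 ⇒ A = - \frac{9}{2}.
So f(n) = - \frac{9 \cdot 5^{n}}{2} + 2 n + \frac{3}{2}.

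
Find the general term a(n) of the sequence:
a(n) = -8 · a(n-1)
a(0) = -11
Pure geometric recurrence with ratio -8.
By induction a(n) = a(0) · (-8)^n = - 11 \left(-8\right)^{n}.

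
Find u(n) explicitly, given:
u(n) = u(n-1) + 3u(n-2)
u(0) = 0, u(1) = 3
Characteristic equation: x² - x - 3 = 0.
Discriminant Δ = (1)² + 4·(3) = 13.
Roots r₁,₂ = (1 ± √13)/2, so r₁ = \frac{1}{2} + \frac{\sqrt{13}}{2}, r₂ = \frac{1}{2} - \frac{\sqrt{13}}{2}.
General solution: u(n) = A·r₁^n + B·r₂^n.
From the initial conditions, A + B = 0 and r₁A + r₂B = 3.
Since r₁ - r₂ = √13: A = (3 - (0)r₂)/√13 = \frac{3 \sqrt{13}}{13}, and B = 0 - A = - \frac{3 \sqrt{13}}{13}.
So u(n) = \left(\frac{3 \sqrt{13}}{13}\right)\left(\frac{1}{2} + \frac{\sqrt{13}}{2}\right)^n + \left(- \frac{3 \sqrt{13}}{13}\right)\left(\frac{1}{2} - \frac{\sqrt{13}}{2}\right)^n.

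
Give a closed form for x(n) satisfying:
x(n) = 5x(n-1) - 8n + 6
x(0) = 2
First-order linear with linear forcing.
Homogeneous solution: x_h(n) = A·(5)^n.
Try particular x_p(n) = pn + q. Substituting:
  pn + q = 5(p(n-1) + q) - 8n + 6.
Matching the n-coefficient: p = 5p - 8 ⇒ p = 2.
Matching constants: q = -5p + 5q + 6 ⇒ q = 1.
General: x(n) = A·(5)^n + 2 n + 1.
Apply x(0) = 2: A + 1 = 2 ⇒ A = 1.
So x(n) = 5^{n} + 2 n + 1.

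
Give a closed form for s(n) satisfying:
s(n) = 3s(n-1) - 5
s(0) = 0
First-order linear non-homogeneous.
Homogeneous solution: s_h(n) = A·(3)^n.
Try constant particular solution s_p = K: K = 3K - 5 ⇒ K = \frac{5}{2}.
General: s(n) = A·(3)^n + \frac{5}{2}.
Apply s(0) = 0: A + \frac{5}{2} = 0 ⇒ A = - \frac{5}{2}.
So s(n) = \frac{5}{2} - \frac{5 \cdot 3^{n}}{2}.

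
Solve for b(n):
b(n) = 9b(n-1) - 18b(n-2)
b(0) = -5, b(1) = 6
Characteristic equation: x² - 9x + 18 = 0, which factors as (x - (6))(x - (3)) = 0.
Roots r₁ = 6, r₂ = 3 (distinct).
General solution: b(n) = A·(6)^n + B·(3)^n.
From b(0) = -5: A + B = -5.
From b(1) = 6: 6A + 3B = 6.
Solving: A = 7, B = -12.
So b(n) = - 12 \cdot 3^{n} + 7 \cdot 6^{n}.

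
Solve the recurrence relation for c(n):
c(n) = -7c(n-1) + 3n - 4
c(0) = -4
First-order linear with linear forcing.
Homogeneous solution: c_h(n) = A·(-7)^n.
Try particular c_p(n) = pn + q. Substituting:
  pn + q = -7(p(n-1) + q) + 3n - 4.
Matching the n-coefficient: p = -7p + 3 ⇒ p = \frac{3}{8}.
Matching constants: q = 7p - 7q - 4 ⇒ q = - \frac{11}{64}.
General: c(n) = A·(-7)^n + \frac{3 n}{8} - \frac{11}{64}.
Apply c(0) = -4: A - \frac{11}{64} = -4 ⇒ A = - \frac{245}{64}.
So c(n) = - \frac{245 \left(-7\right)^{n}}{64} + \frac{3 n}{8} - \frac{11}{64}.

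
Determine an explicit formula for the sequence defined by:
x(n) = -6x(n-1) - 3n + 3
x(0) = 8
First-order linear with linear forcing.
Homogeneous solution: x_h(n) = A·(-6)^n.
Try particular x_p(n) = pn + q. Substituting:
  pn + q = -6(p(n-1) + q) - 3n + 3.
Matching the n-coefficient: p = -6p - 3 ⇒ p = - \frac{3}{7}.
Matching constants: q = 6p - 6q + 3 ⇒ q = \frac{3}{49}.
General: x(n) = A·(-6)^n - \frac{3 n}{7} + \frac{3}{49}.
Apply x(0) = 8: A + \frac{3}{49} = 8 ⇒ A = \frac{389}{49}.
So x(n) = \frac{389 \left(-6\right)^{n}}{49} - \frac{3 n}{7} + \frac{3}{49}.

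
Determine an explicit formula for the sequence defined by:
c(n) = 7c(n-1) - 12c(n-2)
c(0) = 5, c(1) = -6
Characteristic equation: x² - 7x + 12 = 0, which factors as (x - (3))(x - (4)) = 0.
Roots r₁ = 3, r₂ = 4 (distinct).
General solution: c(n) = A·(3)^n + B·(4)^n.
From c(0) = 5: A + B = 5.
From c(1) = -6: 3A + 4B = -6.
Solving: A = 26, B = -21.
So c(n) = 26 \cdot 3^{n} - 21 \cdot 4^{n}.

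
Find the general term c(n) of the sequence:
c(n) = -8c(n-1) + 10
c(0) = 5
First-order linear non-homogeneous.
Homogeneous solution: c_h(n) = A·(-8)^n.
Try constant particular solution c_p = K: K = -8K + 10 ⇒ K = \frac{10}{9}.
General: c(n) = A·(-8)^n + \frac{10}{9}.
Apply c(0) = 5: A + \frac{10}{9} = 5 ⇒ A = \frac{35}{9}.
So c(n) = \frac{35 \left(-8\right)^{n}}{9} + \frac{10}{9}.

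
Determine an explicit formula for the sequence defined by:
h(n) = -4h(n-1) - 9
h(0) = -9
First-order linear non-homogeneous.
Homogeneous solution: h_h(n) = A·(-4)^n.
Try constant particular solution h_p = K: K = -4K - 9 ⇒ K = - \frac{9}{5}.
General: h(n) = A·(-4)^n - \frac{9}{5}.
Apply h(0) = -9: A - \frac{9}{5} = -9 ⇒ A = - \frac{36}{5}.
So h(n) = - \frac{36 \left(-4\right)^{n}}{5} - \frac{9}{5}.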